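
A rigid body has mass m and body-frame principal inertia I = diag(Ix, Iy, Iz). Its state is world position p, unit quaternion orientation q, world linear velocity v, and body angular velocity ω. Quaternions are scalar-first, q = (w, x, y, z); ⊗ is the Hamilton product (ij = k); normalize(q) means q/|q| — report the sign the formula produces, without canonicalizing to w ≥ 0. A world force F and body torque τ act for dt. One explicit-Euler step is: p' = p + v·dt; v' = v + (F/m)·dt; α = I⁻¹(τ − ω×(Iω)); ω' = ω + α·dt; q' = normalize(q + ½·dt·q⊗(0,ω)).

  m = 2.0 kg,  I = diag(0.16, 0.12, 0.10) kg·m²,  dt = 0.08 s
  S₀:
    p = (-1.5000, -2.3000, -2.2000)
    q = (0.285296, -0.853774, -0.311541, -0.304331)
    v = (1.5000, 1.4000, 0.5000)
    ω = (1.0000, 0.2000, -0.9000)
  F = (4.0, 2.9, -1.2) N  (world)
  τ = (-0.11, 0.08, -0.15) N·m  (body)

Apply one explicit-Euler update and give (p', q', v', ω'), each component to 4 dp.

p' = (-1.3800, -2.1880, -2.1600)
q' = (0.3105, -0.8275, -0.3516, -0.3085)
v' = (1.6600, 1.5160, 0.4520)
ω' = (0.9432, 0.2893, -1.0136)

ω×(Iω) gyroscopic = (0.0036, -0.0540, -0.0080)
(τ − ω×Iω)/I = (-0.7100, 1.1167, -1.4200)
ω + α·dt = (0.9432, 0.2893, -1.0136)
2q̇ = q⊗(0,ω) = (0.6421843, 0.6265491, -1.0156684, -0.1159802)
updated quaternion q' = (0.3105, -0.8275, -0.3516, -0.3085)
linear accel F/m = (2.0000, 1.4500, -0.6000)
new position p' = (-1.3800, -2.1880, -2.1600)
v + (F/m)dt = (1.6600, 1.5160, 0.4520)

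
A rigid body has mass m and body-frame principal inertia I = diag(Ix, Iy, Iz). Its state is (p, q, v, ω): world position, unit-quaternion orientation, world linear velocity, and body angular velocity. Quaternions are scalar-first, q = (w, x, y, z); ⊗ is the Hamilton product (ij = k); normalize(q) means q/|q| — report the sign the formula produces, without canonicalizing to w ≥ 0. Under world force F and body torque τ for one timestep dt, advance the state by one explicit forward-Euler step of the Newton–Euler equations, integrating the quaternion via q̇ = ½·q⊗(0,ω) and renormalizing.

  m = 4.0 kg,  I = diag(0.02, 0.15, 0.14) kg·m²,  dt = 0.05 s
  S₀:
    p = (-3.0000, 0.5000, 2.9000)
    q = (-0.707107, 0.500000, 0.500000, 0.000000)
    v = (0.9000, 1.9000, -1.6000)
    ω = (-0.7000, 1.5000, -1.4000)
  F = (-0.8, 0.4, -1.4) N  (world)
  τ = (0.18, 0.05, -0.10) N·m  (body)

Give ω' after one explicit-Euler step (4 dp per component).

α = I⁻¹(τ − ω×Iω) = (7.9500, 1.1173, 0.2607)
new body rate ω' = (-0.3025, 1.5559, -1.3870)

ω' = (-0.3025, 1.5559, -1.3870)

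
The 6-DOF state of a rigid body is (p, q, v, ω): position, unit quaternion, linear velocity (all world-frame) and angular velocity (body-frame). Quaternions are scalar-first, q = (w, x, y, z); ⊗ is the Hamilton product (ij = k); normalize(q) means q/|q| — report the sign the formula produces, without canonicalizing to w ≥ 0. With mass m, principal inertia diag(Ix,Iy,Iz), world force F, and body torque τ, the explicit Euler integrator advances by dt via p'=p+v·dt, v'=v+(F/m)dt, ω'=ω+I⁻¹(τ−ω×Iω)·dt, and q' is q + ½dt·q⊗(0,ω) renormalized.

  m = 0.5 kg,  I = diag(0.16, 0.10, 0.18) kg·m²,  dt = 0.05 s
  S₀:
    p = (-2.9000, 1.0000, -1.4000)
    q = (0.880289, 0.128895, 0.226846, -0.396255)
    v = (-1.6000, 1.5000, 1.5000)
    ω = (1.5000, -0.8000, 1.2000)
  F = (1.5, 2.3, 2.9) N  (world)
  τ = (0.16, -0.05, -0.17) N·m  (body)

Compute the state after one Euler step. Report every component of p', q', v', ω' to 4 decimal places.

p' = (-2.9800, 1.0750, -1.3250)
q' = (0.8907, 0.1606, 0.1903, -0.3804)
v' = (-1.4500, 1.7300, 1.7900)
ω' = (1.5740, -0.8070, 1.1328)

p + v·dt = (-2.9800, 1.0750, -1.3250)
v + (F/m)dt = (-1.4500, 1.7300, 1.7900)
precession coupling ω×(Iω) = (-0.0768, -0.0360, 0.0720)
α = I⁻¹(τ − ω×Iω) = (1.4800, -0.1400, -1.3444)
ω + α·dt = (1.5740, -0.8070, 1.1328)
2q̇ = q⊗(0,ω) = (0.4636403, 1.2756447, -1.4532877, 0.6129618)
updated quaternion q' = (0.8907, 0.1606, 0.1903, -0.3804)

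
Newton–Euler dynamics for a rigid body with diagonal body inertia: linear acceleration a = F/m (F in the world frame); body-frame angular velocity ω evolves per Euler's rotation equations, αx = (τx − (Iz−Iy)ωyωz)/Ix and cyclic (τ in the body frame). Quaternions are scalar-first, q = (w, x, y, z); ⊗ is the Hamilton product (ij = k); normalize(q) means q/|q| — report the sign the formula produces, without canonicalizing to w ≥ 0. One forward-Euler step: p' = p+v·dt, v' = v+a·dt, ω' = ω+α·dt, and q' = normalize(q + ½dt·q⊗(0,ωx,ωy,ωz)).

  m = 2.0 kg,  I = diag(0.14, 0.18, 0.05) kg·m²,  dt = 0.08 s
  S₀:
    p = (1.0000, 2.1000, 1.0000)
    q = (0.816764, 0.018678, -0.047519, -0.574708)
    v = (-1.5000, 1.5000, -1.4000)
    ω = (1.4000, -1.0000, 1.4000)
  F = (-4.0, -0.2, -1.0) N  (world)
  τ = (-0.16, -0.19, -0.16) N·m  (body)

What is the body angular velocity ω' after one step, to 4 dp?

ω' = (1.2046, -1.1628, 1.2336)

angular accel α = (-2.4429, -2.0356, -2.0800)
ω' = ω + α·dt = (1.2046, -1.1628, 1.2336)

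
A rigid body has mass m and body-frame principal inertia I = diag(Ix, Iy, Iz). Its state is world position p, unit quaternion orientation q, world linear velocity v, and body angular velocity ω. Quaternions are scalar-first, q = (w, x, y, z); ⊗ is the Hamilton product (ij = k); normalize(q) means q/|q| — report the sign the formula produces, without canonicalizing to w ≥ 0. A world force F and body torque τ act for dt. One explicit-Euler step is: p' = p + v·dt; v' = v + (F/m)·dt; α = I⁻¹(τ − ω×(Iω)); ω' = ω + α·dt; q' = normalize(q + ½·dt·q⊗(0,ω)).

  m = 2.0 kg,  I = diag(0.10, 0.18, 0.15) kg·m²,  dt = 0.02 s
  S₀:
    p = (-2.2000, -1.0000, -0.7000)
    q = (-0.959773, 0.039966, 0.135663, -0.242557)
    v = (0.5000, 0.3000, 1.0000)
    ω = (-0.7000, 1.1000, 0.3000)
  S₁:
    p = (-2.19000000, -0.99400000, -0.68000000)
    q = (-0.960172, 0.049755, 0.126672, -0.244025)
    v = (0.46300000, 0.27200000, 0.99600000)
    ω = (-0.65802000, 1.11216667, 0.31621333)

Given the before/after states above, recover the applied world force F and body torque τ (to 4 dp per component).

F = (-3.7000, -2.8000, -0.4000)
τ = (0.2000, 0.1200, 0.0600)

Δv = v₁−v₀ = (-0.03700000, -0.02800000, -0.00400000)
F = m·Δv/dt = (-3.7000, -2.8000, -0.4000)
ω₁ − ω₀ = (0.04198000, 0.01216667, 0.01621333)
I·α + gyro = (0.2000, 0.1200, 0.0600)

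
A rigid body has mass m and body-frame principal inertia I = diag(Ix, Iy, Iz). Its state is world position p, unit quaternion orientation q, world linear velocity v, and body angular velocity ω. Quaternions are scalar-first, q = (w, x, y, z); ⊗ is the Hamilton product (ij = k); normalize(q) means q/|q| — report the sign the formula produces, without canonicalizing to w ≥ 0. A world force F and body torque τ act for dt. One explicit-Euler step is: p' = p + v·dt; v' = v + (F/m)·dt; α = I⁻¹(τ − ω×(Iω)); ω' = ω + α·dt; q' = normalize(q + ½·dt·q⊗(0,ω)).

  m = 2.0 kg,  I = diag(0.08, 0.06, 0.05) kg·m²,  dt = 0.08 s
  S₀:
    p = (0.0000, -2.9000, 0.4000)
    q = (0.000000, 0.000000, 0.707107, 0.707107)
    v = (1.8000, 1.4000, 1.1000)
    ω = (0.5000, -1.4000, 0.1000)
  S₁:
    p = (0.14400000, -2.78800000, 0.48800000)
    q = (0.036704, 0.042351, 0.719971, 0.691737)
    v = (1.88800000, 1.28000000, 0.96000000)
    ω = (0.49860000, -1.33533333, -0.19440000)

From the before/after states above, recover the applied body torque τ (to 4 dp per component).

τ = (0.0000, 0.0500, -0.1700)

Δω = ω₁−ω₀ = (-0.00140000, 0.06466667, -0.29440000)
precession coupling = (0.0014, 0.0015, 0.0140)
I·α + gyro = (0.0000, 0.0500, -0.1700)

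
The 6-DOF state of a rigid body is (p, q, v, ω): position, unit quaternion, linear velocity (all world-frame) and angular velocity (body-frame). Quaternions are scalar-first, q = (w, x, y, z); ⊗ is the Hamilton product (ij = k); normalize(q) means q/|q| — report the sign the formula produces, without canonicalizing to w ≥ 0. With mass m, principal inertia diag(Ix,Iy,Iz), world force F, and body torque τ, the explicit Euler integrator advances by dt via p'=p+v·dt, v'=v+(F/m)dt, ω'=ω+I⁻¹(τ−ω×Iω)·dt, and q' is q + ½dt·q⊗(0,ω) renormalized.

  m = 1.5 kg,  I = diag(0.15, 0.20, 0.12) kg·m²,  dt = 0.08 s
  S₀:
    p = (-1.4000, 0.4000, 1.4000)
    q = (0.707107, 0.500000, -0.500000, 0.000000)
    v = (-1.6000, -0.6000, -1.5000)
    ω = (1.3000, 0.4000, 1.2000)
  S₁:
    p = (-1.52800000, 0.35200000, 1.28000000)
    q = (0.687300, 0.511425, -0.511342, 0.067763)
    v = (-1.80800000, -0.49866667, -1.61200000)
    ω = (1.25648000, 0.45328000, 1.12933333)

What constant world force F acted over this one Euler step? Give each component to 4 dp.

F = (-3.9000, 1.9000, -2.1000)

v₁ − v₀ = (-0.20800000, 0.10133333, -0.11200000)
F = m·Δv/dt = (-3.9000, 1.9000, -2.1000)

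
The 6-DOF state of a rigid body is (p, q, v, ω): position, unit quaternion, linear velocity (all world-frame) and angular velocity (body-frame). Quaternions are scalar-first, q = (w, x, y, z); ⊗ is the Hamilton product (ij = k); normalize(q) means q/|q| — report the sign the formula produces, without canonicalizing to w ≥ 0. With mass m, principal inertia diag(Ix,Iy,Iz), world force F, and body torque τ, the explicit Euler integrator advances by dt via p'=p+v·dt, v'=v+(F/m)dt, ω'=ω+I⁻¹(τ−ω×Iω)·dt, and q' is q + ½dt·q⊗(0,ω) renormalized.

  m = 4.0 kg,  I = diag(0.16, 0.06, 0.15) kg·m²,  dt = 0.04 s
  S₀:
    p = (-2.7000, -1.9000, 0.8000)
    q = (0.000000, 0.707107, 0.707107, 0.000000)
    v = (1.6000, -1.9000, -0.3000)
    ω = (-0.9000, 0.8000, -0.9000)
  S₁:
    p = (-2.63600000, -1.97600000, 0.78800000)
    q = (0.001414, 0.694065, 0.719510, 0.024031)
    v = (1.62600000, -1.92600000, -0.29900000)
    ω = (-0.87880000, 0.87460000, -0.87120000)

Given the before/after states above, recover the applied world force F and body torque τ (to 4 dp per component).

F = (2.6000, -2.6000, 0.1000)
τ = (0.0200, 0.1200, 0.1800)

rate change Δω = (0.02120000, 0.07460000, 0.02880000)
τ = I·(Δω/dt) + ω₀×(Iω₀) = (0.0200, 0.1200, 0.1800)
v₁ − v₀ = (0.02600000, -0.02600000, 0.00100000)
m·(v₁−v₀)/dt = (2.6000, -2.6000, 0.1000)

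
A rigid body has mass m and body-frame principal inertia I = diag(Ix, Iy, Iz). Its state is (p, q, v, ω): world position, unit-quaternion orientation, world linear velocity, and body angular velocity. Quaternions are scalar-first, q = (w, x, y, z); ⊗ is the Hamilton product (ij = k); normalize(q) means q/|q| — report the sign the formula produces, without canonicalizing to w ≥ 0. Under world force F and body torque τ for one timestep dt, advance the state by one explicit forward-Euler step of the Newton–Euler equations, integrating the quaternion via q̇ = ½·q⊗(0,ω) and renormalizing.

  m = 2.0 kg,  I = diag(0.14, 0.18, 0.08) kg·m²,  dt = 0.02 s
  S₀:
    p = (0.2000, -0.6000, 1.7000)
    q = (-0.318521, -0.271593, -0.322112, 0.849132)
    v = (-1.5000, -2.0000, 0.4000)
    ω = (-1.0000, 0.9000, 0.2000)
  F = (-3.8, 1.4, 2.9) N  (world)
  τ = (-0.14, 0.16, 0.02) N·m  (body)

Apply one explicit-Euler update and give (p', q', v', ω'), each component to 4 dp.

p' = (0.1700, -0.6400, 1.7080)
q' = (-0.3200, -0.2767, -0.3329, 0.8428)
v' = (-1.5380, -1.9860, 0.4290)
ω' = (-1.0174, 0.9191, 0.2140)

precession coupling ω×(Iω) = (-0.0180, -0.0120, -0.0360)
(τ − ω×Iω)/I = (-0.8714, 0.9556, 0.7000)
new body rate ω' = (-1.0174, 0.9191, 0.2140)
2q̇ = q⊗(0,ω) = (-0.1515186, -0.5101202, -1.0814823, -0.6302499)
q' = normalize(q + ½dt·q⊗(0,ω)) = (-0.3200, -0.2767, -0.3329, 0.8428)
a = F/m = (-1.9000, 0.7000, 1.4500)
p' = p + v·dt = (0.1700, -0.6400, 1.7080)
new velocity v' = (-1.5380, -1.9860, 0.4290)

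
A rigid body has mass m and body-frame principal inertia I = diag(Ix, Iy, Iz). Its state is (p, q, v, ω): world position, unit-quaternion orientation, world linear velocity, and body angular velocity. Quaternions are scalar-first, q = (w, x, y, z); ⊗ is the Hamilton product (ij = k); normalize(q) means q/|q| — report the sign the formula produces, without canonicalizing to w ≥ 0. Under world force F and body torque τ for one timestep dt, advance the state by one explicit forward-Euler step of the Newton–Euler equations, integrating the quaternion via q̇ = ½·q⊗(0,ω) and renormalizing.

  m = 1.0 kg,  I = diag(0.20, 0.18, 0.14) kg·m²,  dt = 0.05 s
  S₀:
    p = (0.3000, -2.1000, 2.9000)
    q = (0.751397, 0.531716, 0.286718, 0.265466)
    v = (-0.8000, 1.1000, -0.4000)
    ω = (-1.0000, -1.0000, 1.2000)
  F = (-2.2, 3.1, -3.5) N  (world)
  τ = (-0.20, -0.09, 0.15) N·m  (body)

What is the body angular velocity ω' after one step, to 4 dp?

ω' = (-1.0620, -1.0050, 1.2607)

α = I⁻¹(τ − ω×Iω) = (-1.2400, -0.1000, 1.2143)
ω' = ω + α·dt = (-1.0620, -1.0050, 1.2607)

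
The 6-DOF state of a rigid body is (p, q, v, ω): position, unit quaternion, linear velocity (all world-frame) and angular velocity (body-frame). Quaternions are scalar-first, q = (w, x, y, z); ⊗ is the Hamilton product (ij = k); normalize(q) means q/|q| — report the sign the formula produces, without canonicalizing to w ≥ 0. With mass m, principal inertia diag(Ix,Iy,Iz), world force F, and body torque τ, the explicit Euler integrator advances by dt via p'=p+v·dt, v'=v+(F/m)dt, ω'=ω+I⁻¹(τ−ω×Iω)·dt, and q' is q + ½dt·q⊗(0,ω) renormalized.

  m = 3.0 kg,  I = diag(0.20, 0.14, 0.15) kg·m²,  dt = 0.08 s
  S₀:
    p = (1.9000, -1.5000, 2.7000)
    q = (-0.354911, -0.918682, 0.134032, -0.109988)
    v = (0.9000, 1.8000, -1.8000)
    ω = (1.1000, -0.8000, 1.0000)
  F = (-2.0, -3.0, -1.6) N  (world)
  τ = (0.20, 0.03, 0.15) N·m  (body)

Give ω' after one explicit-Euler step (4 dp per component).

α = I⁻¹(τ − ω×Iω) = (1.0400, -0.1786, 0.6480)
new body rate ω' = (1.1832, -0.8143, 1.0518)

ω' = (1.1832, -0.8143, 1.0518)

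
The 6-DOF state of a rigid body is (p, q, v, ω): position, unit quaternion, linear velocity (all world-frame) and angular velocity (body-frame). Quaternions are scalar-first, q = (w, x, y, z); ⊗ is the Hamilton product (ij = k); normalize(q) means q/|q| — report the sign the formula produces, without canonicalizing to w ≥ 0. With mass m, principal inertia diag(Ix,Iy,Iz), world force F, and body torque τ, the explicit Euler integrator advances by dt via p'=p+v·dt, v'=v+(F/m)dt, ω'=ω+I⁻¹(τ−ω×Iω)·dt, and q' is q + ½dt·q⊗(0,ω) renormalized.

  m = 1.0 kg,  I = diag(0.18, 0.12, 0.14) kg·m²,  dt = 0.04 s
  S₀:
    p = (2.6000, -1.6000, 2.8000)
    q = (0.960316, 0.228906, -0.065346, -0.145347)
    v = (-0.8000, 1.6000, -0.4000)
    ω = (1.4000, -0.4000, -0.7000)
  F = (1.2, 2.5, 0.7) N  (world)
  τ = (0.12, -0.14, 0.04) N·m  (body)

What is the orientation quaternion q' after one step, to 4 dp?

q' = (0.9509, 0.2554, -0.0739, -0.1587)

Hamilton product q⊗(0,ω) = (-0.4483497, 1.3320458, -0.4273780, -0.6722992)
updated quaternion q' = (0.9509, 0.2554, -0.0739, -0.1587)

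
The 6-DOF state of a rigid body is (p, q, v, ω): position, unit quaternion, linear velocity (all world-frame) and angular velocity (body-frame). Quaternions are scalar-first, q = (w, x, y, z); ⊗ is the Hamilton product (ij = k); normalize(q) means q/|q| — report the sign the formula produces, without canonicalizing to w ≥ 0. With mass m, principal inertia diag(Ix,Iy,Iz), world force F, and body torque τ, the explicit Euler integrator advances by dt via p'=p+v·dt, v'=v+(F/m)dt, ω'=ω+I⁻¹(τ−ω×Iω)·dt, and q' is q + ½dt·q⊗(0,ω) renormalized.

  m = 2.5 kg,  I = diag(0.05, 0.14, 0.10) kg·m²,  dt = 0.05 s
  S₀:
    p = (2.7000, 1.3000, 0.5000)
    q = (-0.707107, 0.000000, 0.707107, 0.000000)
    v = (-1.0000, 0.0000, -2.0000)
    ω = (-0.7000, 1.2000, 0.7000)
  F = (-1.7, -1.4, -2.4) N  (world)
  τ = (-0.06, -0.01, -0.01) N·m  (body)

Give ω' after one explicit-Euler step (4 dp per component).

ω' = (-0.7264, 1.1877, 0.7328)

precession coupling ω×(Iω) = (-0.0336, 0.0245, -0.0756)
α = I⁻¹(τ − ω×Iω) = (-0.5280, -0.2464, 0.6560)
ω + α·dt = (-0.7264, 1.1877, 0.7328)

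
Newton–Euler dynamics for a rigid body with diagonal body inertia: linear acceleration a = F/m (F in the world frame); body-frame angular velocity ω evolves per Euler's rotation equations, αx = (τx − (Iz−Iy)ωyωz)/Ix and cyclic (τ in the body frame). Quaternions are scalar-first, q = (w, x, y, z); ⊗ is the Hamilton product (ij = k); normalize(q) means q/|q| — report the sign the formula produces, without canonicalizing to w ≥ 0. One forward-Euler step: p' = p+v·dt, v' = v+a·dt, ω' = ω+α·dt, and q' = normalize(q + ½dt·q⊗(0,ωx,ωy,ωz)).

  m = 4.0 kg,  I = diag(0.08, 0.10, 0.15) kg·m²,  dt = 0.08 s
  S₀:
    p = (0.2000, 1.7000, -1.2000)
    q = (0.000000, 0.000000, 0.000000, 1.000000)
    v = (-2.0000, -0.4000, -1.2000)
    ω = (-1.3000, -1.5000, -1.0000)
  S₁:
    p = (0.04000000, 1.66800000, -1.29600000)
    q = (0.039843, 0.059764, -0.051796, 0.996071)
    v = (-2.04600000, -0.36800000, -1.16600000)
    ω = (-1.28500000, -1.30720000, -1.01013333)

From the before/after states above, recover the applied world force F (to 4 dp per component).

v₁ − v₀ = (-0.04600000, 0.03200000, 0.03400000)
m·(v₁−v₀)/dt = (-2.3000, 1.6000, 1.7000)

F = (-2.3000, 1.6000, 1.7000)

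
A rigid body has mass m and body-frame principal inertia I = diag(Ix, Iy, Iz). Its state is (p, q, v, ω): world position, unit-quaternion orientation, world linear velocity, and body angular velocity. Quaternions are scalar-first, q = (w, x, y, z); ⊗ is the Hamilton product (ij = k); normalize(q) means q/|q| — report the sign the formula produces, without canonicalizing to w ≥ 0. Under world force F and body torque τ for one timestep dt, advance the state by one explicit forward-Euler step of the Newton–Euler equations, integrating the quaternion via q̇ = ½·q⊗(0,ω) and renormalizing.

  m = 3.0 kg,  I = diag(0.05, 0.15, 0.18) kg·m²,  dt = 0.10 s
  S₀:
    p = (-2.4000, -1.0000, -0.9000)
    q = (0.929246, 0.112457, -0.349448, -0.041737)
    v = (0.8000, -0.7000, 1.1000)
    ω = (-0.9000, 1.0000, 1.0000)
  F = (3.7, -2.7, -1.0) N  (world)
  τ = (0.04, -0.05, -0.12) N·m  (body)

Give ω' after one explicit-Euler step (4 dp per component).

ω' = (-0.8800, 0.8887, 0.9833)

precession coupling ω×(Iω) = (0.0300, 0.1170, -0.0900)
α = I⁻¹(τ − ω×Iω) = (0.2000, -1.1133, -0.1667)
new body rate ω' = (-0.8800, 0.8887, 0.9833)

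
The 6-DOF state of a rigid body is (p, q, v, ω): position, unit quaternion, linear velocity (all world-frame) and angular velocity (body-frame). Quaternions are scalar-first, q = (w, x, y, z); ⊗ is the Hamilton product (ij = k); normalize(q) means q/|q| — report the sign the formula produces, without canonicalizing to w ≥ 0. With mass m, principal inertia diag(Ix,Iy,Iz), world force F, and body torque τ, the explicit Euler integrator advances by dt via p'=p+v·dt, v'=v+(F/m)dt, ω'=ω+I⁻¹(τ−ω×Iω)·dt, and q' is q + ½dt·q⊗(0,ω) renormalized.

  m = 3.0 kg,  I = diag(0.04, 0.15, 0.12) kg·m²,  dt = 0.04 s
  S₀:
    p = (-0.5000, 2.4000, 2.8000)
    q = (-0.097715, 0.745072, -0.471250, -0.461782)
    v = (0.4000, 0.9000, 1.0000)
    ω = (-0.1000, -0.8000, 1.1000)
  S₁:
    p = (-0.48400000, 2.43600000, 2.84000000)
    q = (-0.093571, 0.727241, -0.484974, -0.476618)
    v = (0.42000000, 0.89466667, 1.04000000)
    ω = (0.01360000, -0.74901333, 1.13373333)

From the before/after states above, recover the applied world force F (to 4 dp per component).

F = (1.5000, -0.4000, 3.0000)

v₁ − v₀ = (0.02000000, -0.00533333, 0.04000000)
applied force F = (1.5000, -0.4000, 3.0000)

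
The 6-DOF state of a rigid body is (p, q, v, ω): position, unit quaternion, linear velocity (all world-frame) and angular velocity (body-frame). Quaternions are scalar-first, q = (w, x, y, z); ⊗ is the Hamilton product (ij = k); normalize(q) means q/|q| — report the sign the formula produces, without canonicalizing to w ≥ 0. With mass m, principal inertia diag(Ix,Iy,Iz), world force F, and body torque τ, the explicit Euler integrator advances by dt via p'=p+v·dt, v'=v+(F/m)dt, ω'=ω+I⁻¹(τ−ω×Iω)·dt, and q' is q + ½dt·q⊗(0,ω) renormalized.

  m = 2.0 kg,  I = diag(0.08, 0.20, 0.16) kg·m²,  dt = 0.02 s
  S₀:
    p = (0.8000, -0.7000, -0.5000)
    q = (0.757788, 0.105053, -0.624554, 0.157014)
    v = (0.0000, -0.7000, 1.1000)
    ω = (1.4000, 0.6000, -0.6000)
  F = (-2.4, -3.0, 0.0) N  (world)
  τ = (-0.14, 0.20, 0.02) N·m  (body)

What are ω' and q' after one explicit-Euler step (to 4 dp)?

α = I⁻¹(τ − ω×Iω) = (-1.9300, 0.6640, -0.5050)
ω' = ω + α·dt = (1.3614, 0.6133, -0.6101)
2q̇ = q⊗(0,ω) = (0.3218666, 1.3414272, 0.7375242, 0.4827346)
q + ½dt·q⊗(0,ω), renormalized = (0.7609, 0.1185, -0.6171, 0.1618)

ω' = (1.3614, 0.6133, -0.6101)
q' = (0.7609, 0.1185, -0.6171, 0.1618)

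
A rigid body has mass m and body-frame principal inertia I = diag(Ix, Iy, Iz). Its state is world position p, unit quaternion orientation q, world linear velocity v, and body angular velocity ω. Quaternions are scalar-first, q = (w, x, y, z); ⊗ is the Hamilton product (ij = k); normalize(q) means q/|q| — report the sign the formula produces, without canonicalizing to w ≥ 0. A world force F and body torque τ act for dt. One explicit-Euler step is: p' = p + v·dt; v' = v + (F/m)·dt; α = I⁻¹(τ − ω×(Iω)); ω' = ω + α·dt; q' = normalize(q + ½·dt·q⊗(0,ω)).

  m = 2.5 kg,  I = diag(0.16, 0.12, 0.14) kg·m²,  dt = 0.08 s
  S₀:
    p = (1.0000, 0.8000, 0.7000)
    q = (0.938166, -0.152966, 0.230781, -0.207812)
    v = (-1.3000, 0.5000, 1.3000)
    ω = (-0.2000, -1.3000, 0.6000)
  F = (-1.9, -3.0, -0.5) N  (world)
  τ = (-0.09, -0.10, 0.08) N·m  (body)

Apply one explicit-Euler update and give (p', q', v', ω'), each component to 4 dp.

a = (-0.7600, -1.2000, -0.2000)
p' = p + v·dt = (0.8960, 0.8400, 0.8040)
v + (F/m)dt = (-1.3608, 0.4040, 1.2840)
α = I⁻¹(τ − ω×Iω) = (-0.4650, -0.8133, 0.6457)
ω' = ω + α·dt = (-0.2372, -1.3651, 0.6517)
q⊗(0,ω) = (0.3941093, -0.3193202, -1.0862738, 0.8079116)
q' = normalize(q + ½dt·q⊗(0,ω)) = (0.9523, -0.1655, 0.1870, -0.1752)

p' = (0.8960, 0.8400, 0.8040)
q' = (0.9523, -0.1655, 0.1870, -0.1752)
v' = (-1.3608, 0.4040, 1.2840)
ω' = (-0.2372, -1.3651, 0.6517)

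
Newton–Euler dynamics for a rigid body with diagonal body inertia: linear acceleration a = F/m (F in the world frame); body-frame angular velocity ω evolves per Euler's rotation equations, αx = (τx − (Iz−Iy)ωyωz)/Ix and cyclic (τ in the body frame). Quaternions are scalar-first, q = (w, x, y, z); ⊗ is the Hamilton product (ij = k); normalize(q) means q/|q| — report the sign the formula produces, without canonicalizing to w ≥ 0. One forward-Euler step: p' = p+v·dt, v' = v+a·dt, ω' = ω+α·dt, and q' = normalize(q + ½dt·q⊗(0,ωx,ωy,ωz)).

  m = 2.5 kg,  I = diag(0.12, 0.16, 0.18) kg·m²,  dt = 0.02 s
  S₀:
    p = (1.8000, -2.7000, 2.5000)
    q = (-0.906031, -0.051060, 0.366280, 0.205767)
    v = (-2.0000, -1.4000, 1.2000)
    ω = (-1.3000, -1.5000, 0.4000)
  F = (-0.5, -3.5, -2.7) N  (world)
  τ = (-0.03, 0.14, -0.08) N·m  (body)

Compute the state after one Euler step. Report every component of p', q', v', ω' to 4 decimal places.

p' = p + v·dt = (1.7600, -2.7280, 2.5240)
new velocity v' = (-2.0040, -1.4280, 1.1784)
angular accel α = (-0.1500, 0.6800, -0.8778)
ω' = ω + α·dt = (-1.3030, -1.4864, 0.3824)
q⊗(0,ω) = (0.4007352, 1.6330028, 1.1119734, 0.1903416)
q' = normalize(q + ½dt·q⊗(0,ω)) = (-0.9018, -0.0347, 0.3773, 0.2076)

p' = (1.7600, -2.7280, 2.5240)
q' = (-0.9018, -0.0347, 0.3773, 0.2076)
v' = (-2.0040, -1.4280, 1.1784)
ω' = (-1.3030, -1.4864, 0.3824)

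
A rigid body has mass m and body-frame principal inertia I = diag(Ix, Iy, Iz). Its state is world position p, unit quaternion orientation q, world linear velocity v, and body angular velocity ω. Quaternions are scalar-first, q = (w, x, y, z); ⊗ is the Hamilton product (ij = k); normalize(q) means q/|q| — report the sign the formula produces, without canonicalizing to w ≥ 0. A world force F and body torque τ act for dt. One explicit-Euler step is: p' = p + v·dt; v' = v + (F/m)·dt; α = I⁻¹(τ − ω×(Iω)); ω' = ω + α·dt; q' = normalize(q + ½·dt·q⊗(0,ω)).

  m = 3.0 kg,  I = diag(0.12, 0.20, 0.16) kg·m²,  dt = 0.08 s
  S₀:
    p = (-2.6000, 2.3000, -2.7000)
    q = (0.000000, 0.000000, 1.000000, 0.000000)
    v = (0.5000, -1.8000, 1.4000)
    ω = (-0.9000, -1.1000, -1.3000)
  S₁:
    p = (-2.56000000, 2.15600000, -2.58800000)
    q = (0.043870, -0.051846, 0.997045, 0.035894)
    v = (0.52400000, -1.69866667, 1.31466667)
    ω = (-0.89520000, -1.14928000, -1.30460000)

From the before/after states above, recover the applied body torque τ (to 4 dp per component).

τ = (-0.0500, -0.1700, 0.0700)

Δω = ω₁−ω₀ = (0.00480000, -0.04928000, -0.00460000)
applied torque τ = (-0.0500, -0.1700, 0.0700)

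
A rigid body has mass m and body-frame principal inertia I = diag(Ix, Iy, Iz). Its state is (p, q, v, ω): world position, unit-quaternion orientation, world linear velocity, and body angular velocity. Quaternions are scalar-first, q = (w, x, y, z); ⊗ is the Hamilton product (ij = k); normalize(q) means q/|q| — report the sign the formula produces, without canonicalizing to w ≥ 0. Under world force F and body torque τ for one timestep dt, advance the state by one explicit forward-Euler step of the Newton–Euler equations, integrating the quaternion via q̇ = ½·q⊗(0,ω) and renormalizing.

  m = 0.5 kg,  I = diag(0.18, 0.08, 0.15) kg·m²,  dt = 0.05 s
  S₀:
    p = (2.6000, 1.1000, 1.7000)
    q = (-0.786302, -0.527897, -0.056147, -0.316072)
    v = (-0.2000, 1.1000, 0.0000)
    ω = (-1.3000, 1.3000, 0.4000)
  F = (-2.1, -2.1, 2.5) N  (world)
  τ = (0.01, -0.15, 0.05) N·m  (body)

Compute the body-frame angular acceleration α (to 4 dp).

precession coupling ω×(Iω) = (0.0364, -0.0156, 0.1690)
(τ − ω×Iω)/I = (-0.1467, -1.6800, -0.7933)

α = (-0.1467, -1.6800, -0.7933)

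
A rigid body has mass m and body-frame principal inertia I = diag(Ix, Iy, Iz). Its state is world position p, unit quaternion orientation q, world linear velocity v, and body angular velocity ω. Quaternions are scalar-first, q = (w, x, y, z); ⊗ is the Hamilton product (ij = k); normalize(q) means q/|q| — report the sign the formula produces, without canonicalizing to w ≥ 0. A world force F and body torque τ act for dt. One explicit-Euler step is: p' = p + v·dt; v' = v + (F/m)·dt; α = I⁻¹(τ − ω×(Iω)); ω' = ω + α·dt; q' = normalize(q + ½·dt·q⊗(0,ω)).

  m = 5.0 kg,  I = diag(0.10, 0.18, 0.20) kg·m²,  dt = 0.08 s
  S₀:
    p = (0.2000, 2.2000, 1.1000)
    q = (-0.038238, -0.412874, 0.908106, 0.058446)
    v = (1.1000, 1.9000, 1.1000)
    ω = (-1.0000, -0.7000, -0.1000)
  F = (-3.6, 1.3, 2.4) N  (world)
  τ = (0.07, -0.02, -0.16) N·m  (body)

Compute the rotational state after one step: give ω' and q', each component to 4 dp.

ω' = (-0.9451, -0.7044, -0.1864)
q' = (-0.0291, -0.4128, 0.9041, 0.1064)

gyro term ω×Iω = (0.0014, -0.0100, 0.0560)
α = I⁻¹(τ − ω×Iω) = (0.6860, -0.0556, -1.0800)
ω' = ω + α·dt = (-0.9451, -0.7044, -0.1864)
Hamilton product q⊗(0,ω) = (0.2286448, -0.0116604, -0.0729668, 1.2009416)
q' = normalize(q + ½dt·q⊗(0,ω)) = (-0.0291, -0.4128, 0.9041, 0.1064)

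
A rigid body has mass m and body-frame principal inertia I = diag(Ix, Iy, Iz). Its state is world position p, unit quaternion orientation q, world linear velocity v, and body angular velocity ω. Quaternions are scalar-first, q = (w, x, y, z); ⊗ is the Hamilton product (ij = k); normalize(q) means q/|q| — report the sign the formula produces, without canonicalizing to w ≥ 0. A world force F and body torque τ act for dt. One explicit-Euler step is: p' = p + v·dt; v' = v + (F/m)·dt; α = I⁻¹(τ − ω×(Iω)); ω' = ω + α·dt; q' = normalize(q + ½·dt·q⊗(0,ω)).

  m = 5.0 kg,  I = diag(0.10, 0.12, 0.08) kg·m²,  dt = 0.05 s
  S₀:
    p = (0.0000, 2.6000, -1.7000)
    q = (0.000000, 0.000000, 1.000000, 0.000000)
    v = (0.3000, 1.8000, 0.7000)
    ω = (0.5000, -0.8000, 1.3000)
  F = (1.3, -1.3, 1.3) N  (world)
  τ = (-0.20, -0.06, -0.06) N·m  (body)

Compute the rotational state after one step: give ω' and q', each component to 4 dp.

ω' = (0.3792, -0.8304, 1.2675)
q' = (0.0200, 0.0325, 0.9992, -0.0125)

α = I⁻¹(τ − ω×Iω) = (-2.4160, -0.6083, -0.6500)
new body rate ω' = (0.3792, -0.8304, 1.2675)
2q̇ = q⊗(0,ω) = (0.8000000, 1.3000000, 0.0000000, -0.5000000)
q + ½dt·q⊗(0,ω), renormalized = (0.0200, 0.0325, 0.9992, -0.0125)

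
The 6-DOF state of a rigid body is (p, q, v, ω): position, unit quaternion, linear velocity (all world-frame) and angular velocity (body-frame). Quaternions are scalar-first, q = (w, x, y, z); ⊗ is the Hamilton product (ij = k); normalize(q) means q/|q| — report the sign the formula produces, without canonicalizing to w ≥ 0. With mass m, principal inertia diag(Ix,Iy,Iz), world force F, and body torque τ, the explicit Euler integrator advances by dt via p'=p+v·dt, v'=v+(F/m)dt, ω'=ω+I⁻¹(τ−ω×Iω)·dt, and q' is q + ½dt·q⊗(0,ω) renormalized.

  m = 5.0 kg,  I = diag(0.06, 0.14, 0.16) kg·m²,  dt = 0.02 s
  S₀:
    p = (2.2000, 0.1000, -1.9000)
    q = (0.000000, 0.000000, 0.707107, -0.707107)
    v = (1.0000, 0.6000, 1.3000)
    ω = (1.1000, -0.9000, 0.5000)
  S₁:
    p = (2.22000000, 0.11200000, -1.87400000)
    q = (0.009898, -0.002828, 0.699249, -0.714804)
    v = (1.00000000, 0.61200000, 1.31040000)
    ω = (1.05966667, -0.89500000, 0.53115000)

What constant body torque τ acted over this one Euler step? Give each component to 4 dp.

ω₁ − ω₀ = (-0.04033333, 0.00500000, 0.03115000)
gyro term ω₀×Iω₀ = (-0.0090, -0.0550, -0.0792)
τ = I·(Δω/dt) + ω₀×(Iω₀) = (-0.1300, -0.0200, 0.1700)

τ = (-0.1300, -0.0200, 0.1700)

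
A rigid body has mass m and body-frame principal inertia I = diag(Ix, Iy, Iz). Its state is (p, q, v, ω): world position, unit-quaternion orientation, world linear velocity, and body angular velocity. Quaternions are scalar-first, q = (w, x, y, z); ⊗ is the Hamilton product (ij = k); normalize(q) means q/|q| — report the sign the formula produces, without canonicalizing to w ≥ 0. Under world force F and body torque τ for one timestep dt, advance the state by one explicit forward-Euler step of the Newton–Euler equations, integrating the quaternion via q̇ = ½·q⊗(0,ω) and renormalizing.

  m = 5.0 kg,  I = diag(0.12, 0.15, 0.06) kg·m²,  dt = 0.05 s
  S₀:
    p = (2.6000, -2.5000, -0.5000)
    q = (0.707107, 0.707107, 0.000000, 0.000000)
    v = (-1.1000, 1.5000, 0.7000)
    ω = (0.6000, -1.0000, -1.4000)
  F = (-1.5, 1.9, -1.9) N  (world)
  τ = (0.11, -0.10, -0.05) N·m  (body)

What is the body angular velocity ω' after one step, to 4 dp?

ω' = (0.6983, -1.0165, -1.4267)

gyro term ω×Iω = (-0.1260, -0.0504, -0.0180)
(τ − ω×Iω)/I = (1.9667, -0.3307, -0.5333)
ω' = ω + α·dt = (0.6983, -1.0165, -1.4267)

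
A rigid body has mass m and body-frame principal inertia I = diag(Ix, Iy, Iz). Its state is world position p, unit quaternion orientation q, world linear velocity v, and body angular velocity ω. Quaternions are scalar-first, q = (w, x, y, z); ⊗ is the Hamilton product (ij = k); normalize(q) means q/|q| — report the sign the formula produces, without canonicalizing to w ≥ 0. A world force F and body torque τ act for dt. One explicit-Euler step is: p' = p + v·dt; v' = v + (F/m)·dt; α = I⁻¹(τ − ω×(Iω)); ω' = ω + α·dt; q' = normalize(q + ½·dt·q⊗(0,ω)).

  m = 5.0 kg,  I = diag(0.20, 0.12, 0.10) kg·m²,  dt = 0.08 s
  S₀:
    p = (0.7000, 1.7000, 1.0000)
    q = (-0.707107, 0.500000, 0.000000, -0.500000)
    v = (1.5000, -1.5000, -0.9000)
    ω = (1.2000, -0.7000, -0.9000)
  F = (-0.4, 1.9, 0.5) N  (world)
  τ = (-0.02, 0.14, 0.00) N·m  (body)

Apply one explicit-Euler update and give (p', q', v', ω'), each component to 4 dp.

angular accel α = (-0.0370, 2.0667, -0.6720)
new body rate ω' = (1.1970, -0.5347, -0.9538)
Hamilton product q⊗(0,ω) = (-1.0500000, -1.1985284, 0.3449749, 0.2863963)
updated quaternion q' = (-0.7475, 0.4511, 0.0138, -0.4875)
p + v·dt = (0.8200, 1.5800, 0.9280)
new velocity v' = (1.4936, -1.4696, -0.8920)

p' = (0.8200, 1.5800, 0.9280)
q' = (-0.7475, 0.4511, 0.0138, -0.4875)
v' = (1.4936, -1.4696, -0.8920)
ω' = (1.1970, -0.5347, -0.9538)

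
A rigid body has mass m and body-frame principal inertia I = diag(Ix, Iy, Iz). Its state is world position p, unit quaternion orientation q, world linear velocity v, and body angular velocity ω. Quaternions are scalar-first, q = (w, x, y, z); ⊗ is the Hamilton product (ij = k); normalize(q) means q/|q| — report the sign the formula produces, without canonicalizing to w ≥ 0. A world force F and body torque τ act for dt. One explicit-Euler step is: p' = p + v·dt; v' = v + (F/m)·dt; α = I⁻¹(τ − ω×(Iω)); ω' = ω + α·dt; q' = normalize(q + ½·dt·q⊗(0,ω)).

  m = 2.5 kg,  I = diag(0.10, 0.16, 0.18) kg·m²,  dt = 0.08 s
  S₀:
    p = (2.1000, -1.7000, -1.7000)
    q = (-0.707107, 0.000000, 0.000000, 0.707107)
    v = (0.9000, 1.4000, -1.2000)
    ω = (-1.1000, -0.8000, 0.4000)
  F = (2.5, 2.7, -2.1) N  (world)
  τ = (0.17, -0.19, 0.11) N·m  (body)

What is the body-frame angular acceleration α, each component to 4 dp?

α = (1.7640, -1.4075, 0.3178)

gyro term ω×Iω = (-0.0064, 0.0352, 0.0528)
angular accel α = (1.7640, -1.4075, 0.3178)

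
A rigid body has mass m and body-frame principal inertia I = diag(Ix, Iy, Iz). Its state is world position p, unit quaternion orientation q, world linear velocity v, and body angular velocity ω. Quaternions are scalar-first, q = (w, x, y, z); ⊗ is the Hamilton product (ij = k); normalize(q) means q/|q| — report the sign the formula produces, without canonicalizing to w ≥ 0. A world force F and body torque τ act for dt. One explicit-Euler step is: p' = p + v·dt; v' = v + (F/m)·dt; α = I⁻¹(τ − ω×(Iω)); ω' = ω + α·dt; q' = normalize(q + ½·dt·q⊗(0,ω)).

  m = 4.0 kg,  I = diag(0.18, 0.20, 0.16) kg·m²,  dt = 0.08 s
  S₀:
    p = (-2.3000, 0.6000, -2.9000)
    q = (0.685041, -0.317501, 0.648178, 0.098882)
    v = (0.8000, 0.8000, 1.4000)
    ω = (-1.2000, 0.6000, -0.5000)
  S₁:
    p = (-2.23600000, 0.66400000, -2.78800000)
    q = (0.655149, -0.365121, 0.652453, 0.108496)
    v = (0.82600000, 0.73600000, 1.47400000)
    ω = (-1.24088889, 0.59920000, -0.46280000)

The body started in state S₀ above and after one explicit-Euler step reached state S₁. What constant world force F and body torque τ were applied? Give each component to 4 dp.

F = (1.3000, -3.2000, 3.7000)
τ = (-0.0800, 0.0100, 0.0600)

Δv = v₁−v₀ = (0.02600000, -0.06400000, 0.07400000)
m·(v₁−v₀)/dt = (1.3000, -3.2000, 3.7000)
Δω = ω₁−ω₀ = (-0.04088889, -0.00080000, 0.03720000)
I·α + gyro = (-0.0800, 0.0100, 0.0600)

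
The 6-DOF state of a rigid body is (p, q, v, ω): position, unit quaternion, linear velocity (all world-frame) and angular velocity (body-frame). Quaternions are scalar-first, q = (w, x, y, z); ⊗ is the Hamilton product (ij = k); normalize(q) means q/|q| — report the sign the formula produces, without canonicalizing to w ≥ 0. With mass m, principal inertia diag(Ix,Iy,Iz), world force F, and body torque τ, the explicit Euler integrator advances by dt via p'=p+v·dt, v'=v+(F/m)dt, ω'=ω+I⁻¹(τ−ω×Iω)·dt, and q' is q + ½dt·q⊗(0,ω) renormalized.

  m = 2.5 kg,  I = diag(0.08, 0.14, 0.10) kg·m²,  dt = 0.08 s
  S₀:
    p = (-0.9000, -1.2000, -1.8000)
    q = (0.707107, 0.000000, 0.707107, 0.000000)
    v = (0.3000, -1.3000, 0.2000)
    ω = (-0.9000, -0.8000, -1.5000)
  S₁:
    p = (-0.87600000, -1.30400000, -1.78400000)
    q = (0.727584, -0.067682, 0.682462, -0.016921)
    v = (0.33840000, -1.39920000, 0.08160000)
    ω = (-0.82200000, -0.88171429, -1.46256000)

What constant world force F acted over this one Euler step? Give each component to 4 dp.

Δv = v₁−v₀ = (0.03840000, -0.09920000, -0.11840000)
m·(v₁−v₀)/dt = (1.2000, -3.1000, -3.7000)

F = (1.2000, -3.1000, -3.7000)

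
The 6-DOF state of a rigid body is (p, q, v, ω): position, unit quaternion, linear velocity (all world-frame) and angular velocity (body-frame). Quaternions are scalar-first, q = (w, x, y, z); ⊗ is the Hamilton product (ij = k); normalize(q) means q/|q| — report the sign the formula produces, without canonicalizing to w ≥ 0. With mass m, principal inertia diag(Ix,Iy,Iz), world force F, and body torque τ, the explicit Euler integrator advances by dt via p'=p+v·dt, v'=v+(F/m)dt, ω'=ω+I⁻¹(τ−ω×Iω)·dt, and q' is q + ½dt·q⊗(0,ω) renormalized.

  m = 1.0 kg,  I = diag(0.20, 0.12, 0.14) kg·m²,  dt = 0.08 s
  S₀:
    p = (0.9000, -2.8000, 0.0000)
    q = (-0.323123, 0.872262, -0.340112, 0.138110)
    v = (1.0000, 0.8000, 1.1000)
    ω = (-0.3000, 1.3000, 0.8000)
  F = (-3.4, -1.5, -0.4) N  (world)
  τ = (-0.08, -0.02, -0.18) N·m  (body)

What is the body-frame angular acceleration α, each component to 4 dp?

α = (-0.5040, -0.0467, -1.5086)

precession coupling ω×(Iω) = (0.0208, -0.0144, 0.0312)
(τ − ω×Iω)/I = (-0.5040, -0.0467, -1.5086)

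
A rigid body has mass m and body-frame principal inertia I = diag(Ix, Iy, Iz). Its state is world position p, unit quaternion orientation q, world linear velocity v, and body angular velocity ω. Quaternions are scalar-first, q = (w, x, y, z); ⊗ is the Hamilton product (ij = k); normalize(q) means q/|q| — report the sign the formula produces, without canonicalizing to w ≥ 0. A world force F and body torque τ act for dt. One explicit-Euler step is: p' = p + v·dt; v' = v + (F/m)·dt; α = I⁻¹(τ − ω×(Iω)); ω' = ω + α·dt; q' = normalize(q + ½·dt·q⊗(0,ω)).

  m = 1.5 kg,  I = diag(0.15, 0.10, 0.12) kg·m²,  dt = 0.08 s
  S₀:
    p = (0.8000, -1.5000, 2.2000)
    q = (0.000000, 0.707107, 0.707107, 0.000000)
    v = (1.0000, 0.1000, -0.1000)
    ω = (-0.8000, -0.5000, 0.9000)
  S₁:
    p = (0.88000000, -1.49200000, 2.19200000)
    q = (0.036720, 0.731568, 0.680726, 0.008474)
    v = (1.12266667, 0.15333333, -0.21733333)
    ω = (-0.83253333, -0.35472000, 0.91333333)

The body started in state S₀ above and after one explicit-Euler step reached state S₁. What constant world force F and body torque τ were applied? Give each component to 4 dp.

rate change Δω = (-0.03253333, 0.14528000, 0.01333333)
applied torque τ = (-0.0700, 0.1600, 0.0000)
Δv = v₁−v₀ = (0.12266667, 0.05333333, -0.11733333)
m·(v₁−v₀)/dt = (2.3000, 1.0000, -2.2000)

F = (2.3000, 1.0000, -2.2000)
τ = (-0.0700, 0.1600, 0.0000)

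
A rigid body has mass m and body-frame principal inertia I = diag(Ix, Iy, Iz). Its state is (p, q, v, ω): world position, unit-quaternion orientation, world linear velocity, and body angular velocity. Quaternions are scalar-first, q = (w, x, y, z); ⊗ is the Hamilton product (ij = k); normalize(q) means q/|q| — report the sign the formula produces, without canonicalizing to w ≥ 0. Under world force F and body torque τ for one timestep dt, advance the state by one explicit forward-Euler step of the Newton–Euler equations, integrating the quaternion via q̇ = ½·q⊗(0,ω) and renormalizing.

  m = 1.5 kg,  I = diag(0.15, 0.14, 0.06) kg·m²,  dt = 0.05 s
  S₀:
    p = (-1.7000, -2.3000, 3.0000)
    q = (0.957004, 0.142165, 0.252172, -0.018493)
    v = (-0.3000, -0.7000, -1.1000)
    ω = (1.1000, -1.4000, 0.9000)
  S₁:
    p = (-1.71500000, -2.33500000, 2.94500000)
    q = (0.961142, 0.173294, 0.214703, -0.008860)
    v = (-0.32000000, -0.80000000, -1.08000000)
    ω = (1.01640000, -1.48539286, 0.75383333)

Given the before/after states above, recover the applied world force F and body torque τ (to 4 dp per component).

F = (-0.6000, -3.0000, 0.6000)
τ = (-0.1500, -0.1500, -0.1600)

velocity change Δv = (-0.02000000, -0.10000000, 0.02000000)
F = m·Δv/dt = (-0.6000, -3.0000, 0.6000)
ω₁ − ω₀ = (-0.08360000, -0.08539286, -0.14616667)
precession coupling = (0.1008, 0.0891, 0.0154)
applied torque τ = (-0.1500, -0.1500, -0.1600)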